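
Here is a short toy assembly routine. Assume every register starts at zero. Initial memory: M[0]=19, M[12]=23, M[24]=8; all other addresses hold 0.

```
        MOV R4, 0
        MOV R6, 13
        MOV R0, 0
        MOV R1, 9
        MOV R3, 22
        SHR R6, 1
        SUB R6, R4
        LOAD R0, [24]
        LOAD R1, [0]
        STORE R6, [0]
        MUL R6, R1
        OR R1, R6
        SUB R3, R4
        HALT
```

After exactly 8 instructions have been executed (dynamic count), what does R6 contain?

R4=0
R6=13
R0=0
R1=9
R3=22
R6=13>>1=6
R6=6-0=6
R0=M[24]=8
After step 8: R6 = 6.

6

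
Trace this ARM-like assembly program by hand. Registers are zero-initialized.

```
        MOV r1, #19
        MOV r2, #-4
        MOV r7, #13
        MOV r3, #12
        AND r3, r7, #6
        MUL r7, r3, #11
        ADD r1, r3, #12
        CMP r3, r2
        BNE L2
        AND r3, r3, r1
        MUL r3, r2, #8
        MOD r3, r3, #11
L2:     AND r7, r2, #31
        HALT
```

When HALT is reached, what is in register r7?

28

MOV r1, #19 → r1=19
MOV r2, #-4 → r2=-4
MOV r7, #13 → r7=13
MOV r3, #12 → r3=12
AND r3, r7, #6 → r3=13&6=4
MUL r7, r3, #11 → r7=4*11=44
ADD r1, r3, #12 → r1=4+12=16
CMP r3, r2  (cmp 4,-4)
BNE L2: taken
AND r7, r2, #31 → r7=(-4)&31=28
halt.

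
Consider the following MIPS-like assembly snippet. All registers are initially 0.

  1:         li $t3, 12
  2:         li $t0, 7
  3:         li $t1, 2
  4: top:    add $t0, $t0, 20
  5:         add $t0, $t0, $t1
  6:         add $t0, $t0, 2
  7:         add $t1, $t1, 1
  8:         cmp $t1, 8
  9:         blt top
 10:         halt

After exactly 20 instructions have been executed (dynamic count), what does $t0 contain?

82

li $t3, 12 → $t3=12
li $t0, 7 → $t0=7
li $t1, 2 → $t1=2
add $t0, $t0, 20 → $t0=7+20=27
add $t0, $t0, $t1 → $t0=27+2=29
add $t0, $t0, 2 → $t0=29+2=31
add $t1, $t1, 1 → $t1=2+1=3
cmp $t1, 8  (cmp 3,8)
blt top: taken
add $t0, $t0, 20 → $t0=31+20=51
add $t0, $t0, $t1 → $t0=51+3=54
add $t0, $t0, 2 → $t0=54+2=56
add $t1, $t1, 1 → $t1=3+1=4
cmp $t1, 8  (cmp 4,8)
blt top: taken
add $t0, $t0, 20 → $t0=56+20=76
add $t0, $t0, $t1 → $t0=76+4=80
add $t0, $t0, 2 → $t0=80+2=82
add $t1, $t1, 1 → $t1=4+1=5
cmp $t1, 8  (cmp 5,8)
After step 20: $t0 = 82.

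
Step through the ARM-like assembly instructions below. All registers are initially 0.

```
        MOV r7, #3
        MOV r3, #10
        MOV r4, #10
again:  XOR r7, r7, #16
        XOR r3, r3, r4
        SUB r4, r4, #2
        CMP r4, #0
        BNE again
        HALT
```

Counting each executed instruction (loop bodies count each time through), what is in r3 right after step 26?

8

after MOV r7, #3: r7=3
after MOV r3, #10: r3=10
after MOV r4, #10: r4=10
after XOR r7, r7, #16: r7=3^16=19
after XOR r3, r3, r4: r3=10^10=0
after SUB r4, r4, #2: r4=10-2=8
CMP r4, #0  (cmp 8,0)
BNE again: taken
after XOR r7, r7, #16: r7=19^16=3
after XOR r3, r3, r4: r3=0^8=8
after SUB r4, r4, #2: r4=8-2=6
CMP r4, #0  (cmp 6,0)
BNE again: taken
after XOR r7, r7, #16: r7=3^16=19
after XOR r3, r3, r4: r3=8^6=14
after SUB r4, r4, #2: r4=6-2=4
CMP r4, #0  (cmp 4,0)
BNE again: taken
after XOR r7, r7, #16: r7=19^16=3
after XOR r3, r3, r4: r3=14^4=10
after SUB r4, r4, #2: r4=4-2=2
CMP r4, #0  (cmp 2,0)
BNE again: taken
after XOR r7, r7, #16: r7=3^16=19
after XOR r3, r3, r4: r3=10^2=8
after SUB r4, r4, #2: r4=2-2=0
After step 26: r3 = 8.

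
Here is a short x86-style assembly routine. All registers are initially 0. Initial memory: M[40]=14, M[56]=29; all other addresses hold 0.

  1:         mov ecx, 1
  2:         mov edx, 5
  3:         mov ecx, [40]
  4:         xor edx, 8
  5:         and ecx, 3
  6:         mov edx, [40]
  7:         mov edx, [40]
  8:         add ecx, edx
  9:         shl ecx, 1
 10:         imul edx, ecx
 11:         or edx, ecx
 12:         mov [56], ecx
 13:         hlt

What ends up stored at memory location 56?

32

ecx=1
edx=5
ecx=M[40]=14
edx=5^8=13
ecx=14&3=2
edx=M[40]=14
edx=M[40]=14
ecx=2+14=16
ecx=16<<1=32
edx=14*32=448
edx=448|32=480
mov [56], ecx → M[56]=32
halt.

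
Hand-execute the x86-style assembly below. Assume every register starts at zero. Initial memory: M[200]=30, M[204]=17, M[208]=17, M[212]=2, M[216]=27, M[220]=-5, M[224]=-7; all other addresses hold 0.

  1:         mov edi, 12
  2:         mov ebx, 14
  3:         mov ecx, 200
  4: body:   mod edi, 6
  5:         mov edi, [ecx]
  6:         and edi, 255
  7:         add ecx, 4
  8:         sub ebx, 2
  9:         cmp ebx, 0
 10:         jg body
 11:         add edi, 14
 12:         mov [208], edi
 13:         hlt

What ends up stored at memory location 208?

edi=12
ebx=14
ecx=200
edi=12%6=0
edi=M[200]=30
edi=30&255=30
ecx=200+4=204
ebx=14-2=12
cmp ebx, 0  (cmp 12,0)
jg body: taken
edi=30%6=0
edi=M[204]=17
edi=17&255=17
ecx=204+4=208
ebx=12-2=10
cmp ebx, 0  (cmp 10,0)
jg body: taken
edi=17%6=5
edi=M[208]=17
edi=17&255=17
ecx=208+4=212
ebx=10-2=8
cmp ebx, 0  (cmp 8,0)
jg body: taken
edi=17%6=5
edi=M[212]=2
edi=2&255=2
ecx=212+4=216
ebx=8-2=6
cmp ebx, 0  (cmp 6,0)
jg body: taken
edi=2%6=2
edi=M[216]=27
edi=27&255=27
ecx=216+4=220
ebx=6-2=4
cmp ebx, 0  (cmp 4,0)
jg body: taken
edi=27%6=3
edi=M[220]=-5
edi=(-5)&255=251
ecx=220+4=224
ebx=4-2=2
cmp ebx, 0  (cmp 2,0)
jg body: taken
edi=251%6=5
edi=M[224]=-7
edi=(-7)&255=249
ecx=224+4=228
ebx=2-2=0
cmp ebx, 0  (cmp 0,0)
jg body: not taken
edi=249+14=263
mov [208], edi → M[208]=263
halt.

263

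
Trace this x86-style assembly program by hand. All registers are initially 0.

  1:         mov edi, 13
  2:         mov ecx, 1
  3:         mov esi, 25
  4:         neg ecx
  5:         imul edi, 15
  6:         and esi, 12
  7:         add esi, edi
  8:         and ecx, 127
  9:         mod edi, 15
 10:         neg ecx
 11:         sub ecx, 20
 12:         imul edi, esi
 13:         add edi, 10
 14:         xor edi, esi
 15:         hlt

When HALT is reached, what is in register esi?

203

after mov edi, 13: edi=13
after mov ecx, 1: ecx=1
after mov esi, 25: esi=25
after neg ecx: ecx=-(1)=-1
after imul edi, 15: edi=13*15=195
after and esi, 12: esi=25&12=8
after add esi, edi: esi=8+195=203
after and ecx, 127: ecx=(-1)&127=127
after mod edi, 15: edi=195%15=0
after neg ecx: ecx=-(127)=-127
after sub ecx, 20: ecx=(-127)-20=-147
after imul edi, esi: edi=0*203=0
after add edi, 10: edi=0+10=10
after xor edi, esi: edi=10^203=193
halt.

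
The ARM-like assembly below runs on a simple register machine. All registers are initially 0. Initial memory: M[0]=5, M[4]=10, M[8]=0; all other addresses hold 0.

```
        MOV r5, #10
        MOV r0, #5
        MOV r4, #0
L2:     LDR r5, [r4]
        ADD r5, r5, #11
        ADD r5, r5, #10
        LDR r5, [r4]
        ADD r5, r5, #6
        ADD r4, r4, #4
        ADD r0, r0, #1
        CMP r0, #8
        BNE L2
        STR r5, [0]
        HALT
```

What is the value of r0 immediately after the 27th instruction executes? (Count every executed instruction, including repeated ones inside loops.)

7

MOV r5, #10 → r5=10
MOV r0, #5 → r0=5
MOV r4, #0 → r4=0
LDR r5, [r4] → r5=M[0]=5
ADD r5, r5, #11 → r5=5+11=16
ADD r5, r5, #10 → r5=16+10=26
LDR r5, [r4] → r5=M[0]=5
ADD r5, r5, #6 → r5=5+6=11
ADD r4, r4, #4 → r4=0+4=4
ADD r0, r0, #1 → r0=5+1=6
CMP r0, #8  (cmp 6,8)
BNE L2: taken
LDR r5, [r4] → r5=M[4]=10
ADD r5, r5, #11 → r5=10+11=21
ADD r5, r5, #10 → r5=21+10=31
LDR r5, [r4] → r5=M[4]=10
ADD r5, r5, #6 → r5=10+6=16
ADD r4, r4, #4 → r4=4+4=8
ADD r0, r0, #1 → r0=6+1=7
CMP r0, #8  (cmp 7,8)
BNE L2: taken
LDR r5, [r4] → r5=M[8]=0
ADD r5, r5, #11 → r5=0+11=11
ADD r5, r5, #10 → r5=11+10=21
LDR r5, [r4] → r5=M[8]=0
ADD r5, r5, #6 → r5=0+6=6
ADD r4, r4, #4 → r4=8+4=12
After step 27: r0 = 7.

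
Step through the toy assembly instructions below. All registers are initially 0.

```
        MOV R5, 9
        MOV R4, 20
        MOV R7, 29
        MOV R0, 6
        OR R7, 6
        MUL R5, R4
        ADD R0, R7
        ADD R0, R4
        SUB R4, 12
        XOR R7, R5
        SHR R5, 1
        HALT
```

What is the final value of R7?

171

MOV R5, 9 → R5=9
MOV R4, 20 → R4=20
MOV R7, 29 → R7=29
MOV R0, 6 → R0=6
OR R7, 6 → R7=29|6=31
MUL R5, R4 → R5=9*20=180
ADD R0, R7 → R0=6+31=37
ADD R0, R4 → R0=37+20=57
SUB R4, 12 → R4=20-12=8
XOR R7, R5 → R7=31^180=171
SHR R5, 1 → R5=180>>1=90
halt.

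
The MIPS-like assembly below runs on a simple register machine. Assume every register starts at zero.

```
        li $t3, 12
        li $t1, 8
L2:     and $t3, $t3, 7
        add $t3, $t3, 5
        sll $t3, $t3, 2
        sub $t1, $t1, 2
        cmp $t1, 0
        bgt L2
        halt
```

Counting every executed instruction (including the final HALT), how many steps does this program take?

27

after li $t3, 12: $t3=12
after li $t1, 8: $t1=8
after and $t3, $t3, 7: $t3=12&7=4
after add $t3, $t3, 5: $t3=4+5=9
after sll $t3, $t3, 2: $t3=9<<2=36
after sub $t1, $t1, 2: $t1=8-2=6
cmp $t1, 0  (cmp 6,0)
bgt L2: taken
after and $t3, $t3, 7: $t3=36&7=4
after add $t3, $t3, 5: $t3=4+5=9
after sll $t3, $t3, 2: $t3=9<<2=36
after sub $t1, $t1, 2: $t1=6-2=4
cmp $t1, 0  (cmp 4,0)
bgt L2: taken
after and $t3, $t3, 7: $t3=36&7=4
after add $t3, $t3, 5: $t3=4+5=9
after sll $t3, $t3, 2: $t3=9<<2=36
after sub $t1, $t1, 2: $t1=4-2=2
cmp $t1, 0  (cmp 2,0)
bgt L2: taken
after and $t3, $t3, 7: $t3=36&7=4
after add $t3, $t3, 5: $t3=4+5=9
after sll $t3, $t3, 2: $t3=9<<2=36
after sub $t1, $t1, 2: $t1=2-2=0
cmp $t1, 0  (cmp 0,0)
bgt L2: not taken
halt.
Total executed instructions: 27.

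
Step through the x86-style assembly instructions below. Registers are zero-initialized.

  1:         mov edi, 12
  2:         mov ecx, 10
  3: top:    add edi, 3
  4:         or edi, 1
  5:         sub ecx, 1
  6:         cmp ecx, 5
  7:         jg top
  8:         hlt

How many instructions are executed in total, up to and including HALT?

28

after mov edi, 12: edi=12
after mov ecx, 10: ecx=10
after add edi, 3: edi=12+3=15
after or edi, 1: edi=15|1=15
after sub ecx, 1: ecx=10-1=9
cmp ecx, 5  (cmp 9,5)
jg top: taken
after add edi, 3: edi=15+3=18
after or edi, 1: edi=18|1=19
after sub ecx, 1: ecx=9-1=8
cmp ecx, 5  (cmp 8,5)
jg top: taken
after add edi, 3: edi=19+3=22
after or edi, 1: edi=22|1=23
after sub ecx, 1: ecx=8-1=7
cmp ecx, 5  (cmp 7,5)
jg top: taken
after add edi, 3: edi=23+3=26
after or edi, 1: edi=26|1=27
after sub ecx, 1: ecx=7-1=6
cmp ecx, 5  (cmp 6,5)
jg top: taken
after add edi, 3: edi=27+3=30
after or edi, 1: edi=30|1=31
after sub ecx, 1: ecx=6-1=5
cmp ecx, 5  (cmp 5,5)
jg top: not taken
halt.
Total executed instructions: 28.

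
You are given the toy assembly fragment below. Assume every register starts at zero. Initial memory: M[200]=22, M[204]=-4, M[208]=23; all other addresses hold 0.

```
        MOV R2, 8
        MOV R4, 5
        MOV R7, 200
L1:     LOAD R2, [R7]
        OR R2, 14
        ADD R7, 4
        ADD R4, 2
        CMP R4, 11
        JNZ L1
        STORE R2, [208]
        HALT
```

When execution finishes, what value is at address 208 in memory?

31

after MOV R2, 8: R2=8
after MOV R4, 5: R4=5
after MOV R7, 200: R7=200
after LOAD R2, [R7]: R2=M[200]=22
after OR R2, 14: R2=22|14=30
after ADD R7, 4: R7=200+4=204
after ADD R4, 2: R4=5+2=7
CMP R4, 11  (cmp 7,11)
JNZ L1: taken
after LOAD R2, [R7]: R2=M[204]=-4
after OR R2, 14: R2=(-4)|14=-2
after ADD R7, 4: R7=204+4=208
after ADD R4, 2: R4=7+2=9
CMP R4, 11  (cmp 9,11)
JNZ L1: taken
after LOAD R2, [R7]: R2=M[208]=23
after OR R2, 14: R2=23|14=31
after ADD R7, 4: R7=208+4=212
after ADD R4, 2: R4=9+2=11
CMP R4, 11  (cmp 11,11)
JNZ L1: not taken
STORE R2, [208] → M[208]=31
halt.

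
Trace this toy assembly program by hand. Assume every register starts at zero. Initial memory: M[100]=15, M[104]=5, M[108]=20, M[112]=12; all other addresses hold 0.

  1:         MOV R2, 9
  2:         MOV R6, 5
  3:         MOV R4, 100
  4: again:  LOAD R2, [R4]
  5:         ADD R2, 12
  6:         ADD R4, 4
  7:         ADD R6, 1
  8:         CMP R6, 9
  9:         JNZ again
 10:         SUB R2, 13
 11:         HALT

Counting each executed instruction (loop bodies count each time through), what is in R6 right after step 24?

MOV R2, 9 → R2=9
MOV R6, 5 → R6=5
MOV R4, 100 → R4=100
LOAD R2, [R4] → R2=M[100]=15
ADD R2, 12 → R2=15+12=27
ADD R4, 4 → R4=100+4=104
ADD R6, 1 → R6=5+1=6
CMP R6, 9  (cmp 6,9)
JNZ again: taken
LOAD R2, [R4] → R2=M[104]=5
ADD R2, 12 → R2=5+12=17
ADD R4, 4 → R4=104+4=108
ADD R6, 1 → R6=6+1=7
CMP R6, 9  (cmp 7,9)
JNZ again: taken
LOAD R2, [R4] → R2=M[108]=20
ADD R2, 12 → R2=20+12=32
ADD R4, 4 → R4=108+4=112
ADD R6, 1 → R6=7+1=8
CMP R6, 9  (cmp 8,9)
JNZ again: taken
LOAD R2, [R4] → R2=M[112]=12
ADD R2, 12 → R2=12+12=24
ADD R4, 4 → R4=112+4=116
After step 24: R6 = 8.

8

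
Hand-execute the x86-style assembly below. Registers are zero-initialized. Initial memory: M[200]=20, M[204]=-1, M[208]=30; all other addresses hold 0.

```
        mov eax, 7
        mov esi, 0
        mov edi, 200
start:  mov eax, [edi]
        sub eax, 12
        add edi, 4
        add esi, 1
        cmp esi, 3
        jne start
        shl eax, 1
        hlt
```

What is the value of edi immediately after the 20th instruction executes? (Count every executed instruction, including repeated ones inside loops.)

mov eax, 7 → eax=7
mov esi, 0 → esi=0
mov edi, 200 → edi=200
mov eax, [edi] → eax=M[200]=20
sub eax, 12 → eax=20-12=8
add edi, 4 → edi=200+4=204
add esi, 1 → esi=0+1=1
cmp esi, 3  (cmp 1,3)
jne start: taken
mov eax, [edi] → eax=M[204]=-1
sub eax, 12 → eax=(-1)-12=-13
add edi, 4 → edi=204+4=208
add esi, 1 → esi=1+1=2
cmp esi, 3  (cmp 2,3)
jne start: taken
mov eax, [edi] → eax=M[208]=30
sub eax, 12 → eax=30-12=18
add edi, 4 → edi=208+4=212
add esi, 1 → esi=2+1=3
cmp esi, 3  (cmp 3,3)
After step 20: edi = 212.

212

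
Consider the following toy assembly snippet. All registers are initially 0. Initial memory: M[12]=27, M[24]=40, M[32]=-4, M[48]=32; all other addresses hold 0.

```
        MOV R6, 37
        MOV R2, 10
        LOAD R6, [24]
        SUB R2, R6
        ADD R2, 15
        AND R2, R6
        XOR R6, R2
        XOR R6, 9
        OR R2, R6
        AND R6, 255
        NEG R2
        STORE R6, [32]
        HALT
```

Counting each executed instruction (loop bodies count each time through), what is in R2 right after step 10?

33

MOV R6, 37 → R6=37
MOV R2, 10 → R2=10
LOAD R6, [24] → R6=M[24]=40
SUB R2, R6 → R2=10-40=-30
ADD R2, 15 → R2=(-30)+15=-15
AND R2, R6 → R2=(-15)&40=32
XOR R6, R2 → R6=40^32=8
XOR R6, 9 → R6=8^9=1
OR R2, R6 → R2=32|1=33
AND R6, 255 → R6=1&255=1
After step 10: R2 = 33.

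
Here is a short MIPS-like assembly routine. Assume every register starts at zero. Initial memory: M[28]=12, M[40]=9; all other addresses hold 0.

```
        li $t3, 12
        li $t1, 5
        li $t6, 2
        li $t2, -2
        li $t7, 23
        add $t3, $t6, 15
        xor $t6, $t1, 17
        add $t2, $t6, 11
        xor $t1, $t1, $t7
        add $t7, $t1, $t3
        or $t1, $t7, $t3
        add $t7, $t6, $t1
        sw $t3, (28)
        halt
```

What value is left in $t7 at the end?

71

after li $t3, 12: $t3=12
after li $t1, 5: $t1=5
after li $t6, 2: $t6=2
after li $t2, -2: $t2=-2
after li $t7, 23: $t7=23
after add $t3, $t6, 15: $t3=2+15=17
after xor $t6, $t1, 17: $t6=5^17=20
after add $t2, $t6, 11: $t2=20+11=31
after xor $t1, $t1, $t7: $t1=5^23=18
after add $t7, $t1, $t3: $t7=18+17=35
after or $t1, $t7, $t3: $t1=35|17=51
after add $t7, $t6, $t1: $t7=20+51=71
sw $t3, (28) → M[28]=17
halt.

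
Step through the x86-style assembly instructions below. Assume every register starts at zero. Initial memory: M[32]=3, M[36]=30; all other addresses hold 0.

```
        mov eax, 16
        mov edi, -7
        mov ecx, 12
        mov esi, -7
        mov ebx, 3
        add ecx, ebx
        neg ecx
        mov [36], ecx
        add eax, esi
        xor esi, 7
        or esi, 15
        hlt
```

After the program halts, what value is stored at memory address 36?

-15

mov eax, 16 → eax=16
mov edi, -7 → edi=-7
mov ecx, 12 → ecx=12
mov esi, -7 → esi=-7
mov ebx, 3 → ebx=3
add ecx, ebx → ecx=12+3=15
neg ecx → ecx=-(15)=-15
mov [36], ecx → M[36]=-15
add eax, esi → eax=16+(-7)=9
xor esi, 7 → esi=(-7)^7=-2
or esi, 15 → esi=(-2)|15=-1
halt.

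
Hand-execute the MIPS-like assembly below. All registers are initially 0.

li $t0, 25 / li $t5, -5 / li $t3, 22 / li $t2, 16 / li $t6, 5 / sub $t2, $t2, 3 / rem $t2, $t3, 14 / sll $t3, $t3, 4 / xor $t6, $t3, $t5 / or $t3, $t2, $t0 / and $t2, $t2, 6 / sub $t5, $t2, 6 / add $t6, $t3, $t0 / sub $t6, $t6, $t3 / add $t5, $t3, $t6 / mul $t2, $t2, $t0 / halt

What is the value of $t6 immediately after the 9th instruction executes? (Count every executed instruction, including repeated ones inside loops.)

-357

$t0=25
$t5=-5
$t3=22
$t2=16
$t6=5
$t2=16-3=13
$t2=22%14=8
$t3=22<<4=352
$t6=352^(-5)=-357
After step 9: $t6 = -357.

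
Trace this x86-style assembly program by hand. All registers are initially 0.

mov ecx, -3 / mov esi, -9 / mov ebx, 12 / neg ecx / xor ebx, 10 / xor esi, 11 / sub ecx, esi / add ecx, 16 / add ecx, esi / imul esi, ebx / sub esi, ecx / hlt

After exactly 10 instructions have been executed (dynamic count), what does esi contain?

ecx=-3
esi=-9
ebx=12
ecx=-(-3)=3
ebx=12^10=6
esi=(-9)^11=-4
ecx=3-(-4)=7
ecx=7+16=23
ecx=23+(-4)=19
esi=(-4)*6=-24
After step 10: esi = -24.

-24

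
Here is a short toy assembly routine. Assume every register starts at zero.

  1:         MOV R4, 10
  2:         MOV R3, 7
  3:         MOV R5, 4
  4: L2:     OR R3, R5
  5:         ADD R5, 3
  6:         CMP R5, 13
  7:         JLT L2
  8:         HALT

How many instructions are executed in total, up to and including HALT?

MOV R4, 10 → R4=10
MOV R3, 7 → R3=7
MOV R5, 4 → R5=4
OR R3, R5 → R3=7|4=7
ADD R5, 3 → R5=4+3=7
CMP R5, 13  (cmp 7,13)
JLT L2: taken
OR R3, R5 → R3=7|7=7
ADD R5, 3 → R5=7+3=10
CMP R5, 13  (cmp 10,13)
JLT L2: taken
OR R3, R5 → R3=7|10=15
ADD R5, 3 → R5=10+3=13
CMP R5, 13  (cmp 13,13)
JLT L2: not taken
halt.
Total executed instructions: 16.

16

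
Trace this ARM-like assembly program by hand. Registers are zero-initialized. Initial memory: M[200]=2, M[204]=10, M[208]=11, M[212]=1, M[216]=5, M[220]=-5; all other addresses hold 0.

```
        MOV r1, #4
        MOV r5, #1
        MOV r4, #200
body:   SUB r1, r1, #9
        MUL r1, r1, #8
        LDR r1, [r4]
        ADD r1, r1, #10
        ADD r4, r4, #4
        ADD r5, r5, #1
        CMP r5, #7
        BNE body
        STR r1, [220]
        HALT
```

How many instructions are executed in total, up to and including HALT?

after MOV r1, #4: r1=4
after MOV r5, #1: r5=1
after MOV r4, #200: r4=200
after SUB r1, r1, #9: r1=4-9=-5
after MUL r1, r1, #8: r1=(-5)*8=-40
after LDR r1, [r4]: r1=M[200]=2
after ADD r1, r1, #10: r1=2+10=12
after ADD r4, r4, #4: r4=200+4=204
after ADD r5, r5, #1: r5=1+1=2
CMP r5, #7  (cmp 2,7)
BNE body: taken
after SUB r1, r1, #9: r1=12-9=3
after MUL r1, r1, #8: r1=3*8=24
after LDR r1, [r4]: r1=M[204]=10
after ADD r1, r1, #10: r1=10+10=20
after ADD r4, r4, #4: r4=204+4=208
after ADD r5, r5, #1: r5=2+1=3
CMP r5, #7  (cmp 3,7)
BNE body: taken
after SUB r1, r1, #9: r1=20-9=11
after MUL r1, r1, #8: r1=11*8=88
after LDR r1, [r4]: r1=M[208]=11
after ADD r1, r1, #10: r1=11+10=21
after ADD r4, r4, #4: r4=208+4=212
after ADD r5, r5, #1: r5=3+1=4
CMP r5, #7  (cmp 4,7)
BNE body: taken
after SUB r1, r1, #9: r1=21-9=12
after MUL r1, r1, #8: r1=12*8=96
after LDR r1, [r4]: r1=M[212]=1
after ADD r1, r1, #10: r1=1+10=11
after ADD r4, r4, #4: r4=212+4=216
after ADD r5, r5, #1: r5=4+1=5
CMP r5, #7  (cmp 5,7)
BNE body: taken
after SUB r1, r1, #9: r1=11-9=2
after MUL r1, r1, #8: r1=2*8=16
after LDR r1, [r4]: r1=M[216]=5
after ADD r1, r1, #10: r1=5+10=15
after ADD r4, r4, #4: r4=216+4=220
after ADD r5, r5, #1: r5=5+1=6
CMP r5, #7  (cmp 6,7)
BNE body: taken
after SUB r1, r1, #9: r1=15-9=6
after MUL r1, r1, #8: r1=6*8=48
after LDR r1, [r4]: r1=M[220]=-5
after ADD r1, r1, #10: r1=(-5)+10=5
after ADD r4, r4, #4: r4=220+4=224
after ADD r5, r5, #1: r5=6+1=7
CMP r5, #7  (cmp 7,7)
BNE body: not taken
STR r1, [220] → M[220]=5
halt.
Total executed instructions: 53.

53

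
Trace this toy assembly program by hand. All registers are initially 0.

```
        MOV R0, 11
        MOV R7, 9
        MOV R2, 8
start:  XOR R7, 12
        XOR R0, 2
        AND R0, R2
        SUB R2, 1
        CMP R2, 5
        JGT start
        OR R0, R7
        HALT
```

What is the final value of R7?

MOV R0, 11 → R0=11
MOV R7, 9 → R7=9
MOV R2, 8 → R2=8
XOR R7, 12 → R7=9^12=5
XOR R0, 2 → R0=11^2=9
AND R0, R2 → R0=9&8=8
SUB R2, 1 → R2=8-1=7
CMP R2, 5  (cmp 7,5)
JGT start: taken
XOR R7, 12 → R7=5^12=9
XOR R0, 2 → R0=8^2=10
AND R0, R2 → R0=10&7=2
SUB R2, 1 → R2=7-1=6
CMP R2, 5  (cmp 6,5)
JGT start: taken
XOR R7, 12 → R7=9^12=5
XOR R0, 2 → R0=2^2=0
AND R0, R2 → R0=0&6=0
SUB R2, 1 → R2=6-1=5
CMP R2, 5  (cmp 5,5)
JGT start: not taken
OR R0, R7 → R0=0|5=5
halt.

5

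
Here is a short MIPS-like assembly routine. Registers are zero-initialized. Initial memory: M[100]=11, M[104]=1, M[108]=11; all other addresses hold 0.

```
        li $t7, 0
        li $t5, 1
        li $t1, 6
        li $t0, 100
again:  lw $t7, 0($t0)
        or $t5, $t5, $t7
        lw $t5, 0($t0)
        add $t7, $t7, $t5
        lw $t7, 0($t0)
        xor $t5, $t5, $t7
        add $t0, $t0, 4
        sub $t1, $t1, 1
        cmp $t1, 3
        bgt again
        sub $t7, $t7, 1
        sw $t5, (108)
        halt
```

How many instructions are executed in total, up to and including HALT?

after li $t7, 0: $t7=0
after li $t5, 1: $t5=1
after li $t1, 6: $t1=6
after li $t0, 100: $t0=100
after lw $t7, 0($t0): $t7=M[100]=11
after or $t5, $t5, $t7: $t5=1|11=11
after lw $t5, 0($t0): $t5=M[100]=11
after add $t7, $t7, $t5: $t7=11+11=22
after lw $t7, 0($t0): $t7=M[100]=11
after xor $t5, $t5, $t7: $t5=11^11=0
after add $t0, $t0, 4: $t0=100+4=104
after sub $t1, $t1, 1: $t1=6-1=5
cmp $t1, 3  (cmp 5,3)
bgt again: taken
after lw $t7, 0($t0): $t7=M[104]=1
after or $t5, $t5, $t7: $t5=0|1=1
after lw $t5, 0($t0): $t5=M[104]=1
after add $t7, $t7, $t5: $t7=1+1=2
after lw $t7, 0($t0): $t7=M[104]=1
after xor $t5, $t5, $t7: $t5=1^1=0
after add $t0, $t0, 4: $t0=104+4=108
after sub $t1, $t1, 1: $t1=5-1=4
cmp $t1, 3  (cmp 4,3)
bgt again: taken
after lw $t7, 0($t0): $t7=M[108]=11
after or $t5, $t5, $t7: $t5=0|11=11
after lw $t5, 0($t0): $t5=M[108]=11
after add $t7, $t7, $t5: $t7=11+11=22
after lw $t7, 0($t0): $t7=M[108]=11
after xor $t5, $t5, $t7: $t5=11^11=0
after add $t0, $t0, 4: $t0=108+4=112
after sub $t1, $t1, 1: $t1=4-1=3
cmp $t1, 3  (cmp 3,3)
bgt again: not taken
after sub $t7, $t7, 1: $t7=11-1=10
sw $t5, (108) → M[108]=0
halt.
Total executed instructions: 37.

37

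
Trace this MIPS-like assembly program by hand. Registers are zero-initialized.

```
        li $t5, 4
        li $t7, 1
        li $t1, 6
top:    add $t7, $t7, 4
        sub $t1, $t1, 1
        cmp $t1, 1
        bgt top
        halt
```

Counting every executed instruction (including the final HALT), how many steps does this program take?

24

li $t5, 4 → $t5=4
li $t7, 1 → $t7=1
li $t1, 6 → $t1=6
add $t7, $t7, 4 → $t7=1+4=5
sub $t1, $t1, 1 → $t1=6-1=5
cmp $t1, 1  (cmp 5,1)
bgt top: taken
add $t7, $t7, 4 → $t7=5+4=9
sub $t1, $t1, 1 → $t1=5-1=4
cmp $t1, 1  (cmp 4,1)
bgt top: taken
add $t7, $t7, 4 → $t7=9+4=13
sub $t1, $t1, 1 → $t1=4-1=3
cmp $t1, 1  (cmp 3,1)
bgt top: taken
add $t7, $t7, 4 → $t7=13+4=17
sub $t1, $t1, 1 → $t1=3-1=2
cmp $t1, 1  (cmp 2,1)
bgt top: taken
add $t7, $t7, 4 → $t7=17+4=21
sub $t1, $t1, 1 → $t1=2-1=1
cmp $t1, 1  (cmp 1,1)
bgt top: not taken
halt.
Total executed instructions: 24.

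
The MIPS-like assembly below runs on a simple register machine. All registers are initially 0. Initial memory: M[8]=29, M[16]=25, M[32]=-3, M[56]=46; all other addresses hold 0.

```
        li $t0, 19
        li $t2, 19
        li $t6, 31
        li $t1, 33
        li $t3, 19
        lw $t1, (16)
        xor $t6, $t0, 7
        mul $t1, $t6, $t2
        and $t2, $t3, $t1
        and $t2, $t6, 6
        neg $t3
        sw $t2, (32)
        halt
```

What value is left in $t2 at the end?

li $t0, 19 → $t0=19
li $t2, 19 → $t2=19
li $t6, 31 → $t6=31
li $t1, 33 → $t1=33
li $t3, 19 → $t3=19
lw $t1, (16) → $t1=M[16]=25
xor $t6, $t0, 7 → $t6=19^7=20
mul $t1, $t6, $t2 → $t1=20*19=380
and $t2, $t3, $t1 → $t2=19&380=16
and $t2, $t6, 6 → $t2=20&6=4
neg $t3 → $t3=-(19)=-19
sw $t2, (32) → M[32]=4
halt.

4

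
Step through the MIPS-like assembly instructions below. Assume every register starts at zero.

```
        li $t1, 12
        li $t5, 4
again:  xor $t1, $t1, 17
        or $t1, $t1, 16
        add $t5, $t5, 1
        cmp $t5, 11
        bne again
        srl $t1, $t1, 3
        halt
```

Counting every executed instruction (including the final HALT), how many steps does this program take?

39

$t1=12
$t5=4
$t1=12^17=29
$t1=29|16=29
$t5=4+1=5
cmp $t5, 11  (cmp 5,11)
bne again: taken
$t1=29^17=12
$t1=12|16=28
$t5=5+1=6
cmp $t5, 11  (cmp 6,11)
bne again: taken
$t1=28^17=13
$t1=13|16=29
$t5=6+1=7
cmp $t5, 11  (cmp 7,11)
bne again: taken
$t1=29^17=12
$t1=12|16=28
$t5=7+1=8
cmp $t5, 11  (cmp 8,11)
bne again: taken
$t1=28^17=13
$t1=13|16=29
$t5=8+1=9
cmp $t5, 11  (cmp 9,11)
bne again: taken
$t1=29^17=12
$t1=12|16=28
$t5=9+1=10
cmp $t5, 11  (cmp 10,11)
bne again: taken
$t1=28^17=13
$t1=13|16=29
$t5=10+1=11
cmp $t5, 11  (cmp 11,11)
bne again: not taken
$t1=29>>3=3
halt.
Total executed instructions: 39.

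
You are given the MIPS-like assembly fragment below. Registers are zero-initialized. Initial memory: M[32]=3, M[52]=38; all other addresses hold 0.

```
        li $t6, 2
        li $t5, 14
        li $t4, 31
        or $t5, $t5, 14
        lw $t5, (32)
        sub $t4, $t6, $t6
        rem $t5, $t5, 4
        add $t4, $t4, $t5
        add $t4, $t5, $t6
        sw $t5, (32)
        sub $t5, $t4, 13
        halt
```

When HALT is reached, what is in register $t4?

5

$t6=2
$t5=14
$t4=31
$t5=14|14=14
$t5=M[32]=3
$t4=2-2=0
$t5=3%4=3
$t4=0+3=3
$t4=3+2=5
sw $t5, (32) → M[32]=3
$t5=5-13=-8
halt.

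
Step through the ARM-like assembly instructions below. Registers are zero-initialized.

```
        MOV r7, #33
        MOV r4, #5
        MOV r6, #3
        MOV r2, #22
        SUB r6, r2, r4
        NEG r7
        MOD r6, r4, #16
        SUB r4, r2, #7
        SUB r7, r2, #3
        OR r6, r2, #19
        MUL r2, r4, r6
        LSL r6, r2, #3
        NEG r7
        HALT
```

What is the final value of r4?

15

after MOV r7, #33: r7=33
after MOV r4, #5: r4=5
after MOV r6, #3: r6=3
after MOV r2, #22: r2=22
after SUB r6, r2, r4: r6=22-5=17
after NEG r7: r7=-(33)=-33
after MOD r6, r4, #16: r6=5%16=5
after SUB r4, r2, #7: r4=22-7=15
after SUB r7, r2, #3: r7=22-3=19
after OR r6, r2, #19: r6=22|19=23
after MUL r2, r4, r6: r2=15*23=345
after LSL r6, r2, #3: r6=345<<3=2760
after NEG r7: r7=-(19)=-19
halt.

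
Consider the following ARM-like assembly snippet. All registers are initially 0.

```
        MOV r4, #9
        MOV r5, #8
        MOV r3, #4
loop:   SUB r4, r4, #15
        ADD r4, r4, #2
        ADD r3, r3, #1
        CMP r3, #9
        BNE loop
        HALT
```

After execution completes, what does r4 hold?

after MOV r4, #9: r4=9
after MOV r5, #8: r5=8
after MOV r3, #4: r3=4
after SUB r4, r4, #15: r4=9-15=-6
after ADD r4, r4, #2: r4=(-6)+2=-4
after ADD r3, r3, #1: r3=4+1=5
CMP r3, #9  (cmp 5,9)
BNE loop: taken
after SUB r4, r4, #15: r4=(-4)-15=-19
after ADD r4, r4, #2: r4=(-19)+2=-17
after ADD r3, r3, #1: r3=5+1=6
CMP r3, #9  (cmp 6,9)
BNE loop: taken
after SUB r4, r4, #15: r4=(-17)-15=-32
after ADD r4, r4, #2: r4=(-32)+2=-30
after ADD r3, r3, #1: r3=6+1=7
CMP r3, #9  (cmp 7,9)
BNE loop: taken
after SUB r4, r4, #15: r4=(-30)-15=-45
after ADD r4, r4, #2: r4=(-45)+2=-43
after ADD r3, r3, #1: r3=7+1=8
CMP r3, #9  (cmp 8,9)
BNE loop: taken
after SUB r4, r4, #15: r4=(-43)-15=-58
after ADD r4, r4, #2: r4=(-58)+2=-56
after ADD r3, r3, #1: r3=8+1=9
CMP r3, #9  (cmp 9,9)
BNE loop: not taken
halt.

-56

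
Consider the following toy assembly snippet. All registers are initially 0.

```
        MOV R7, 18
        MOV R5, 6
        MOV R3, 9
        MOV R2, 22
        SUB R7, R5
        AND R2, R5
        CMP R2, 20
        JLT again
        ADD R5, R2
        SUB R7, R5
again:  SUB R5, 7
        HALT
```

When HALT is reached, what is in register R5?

-1

after MOV R7, 18: R7=18
after MOV R5, 6: R5=6
after MOV R3, 9: R3=9
after MOV R2, 22: R2=22
after SUB R7, R5: R7=18-6=12
after AND R2, R5: R2=22&6=6
CMP R2, 20  (cmp 6,20)
JLT again: taken
after SUB R5, 7: R5=6-7=-1
halt.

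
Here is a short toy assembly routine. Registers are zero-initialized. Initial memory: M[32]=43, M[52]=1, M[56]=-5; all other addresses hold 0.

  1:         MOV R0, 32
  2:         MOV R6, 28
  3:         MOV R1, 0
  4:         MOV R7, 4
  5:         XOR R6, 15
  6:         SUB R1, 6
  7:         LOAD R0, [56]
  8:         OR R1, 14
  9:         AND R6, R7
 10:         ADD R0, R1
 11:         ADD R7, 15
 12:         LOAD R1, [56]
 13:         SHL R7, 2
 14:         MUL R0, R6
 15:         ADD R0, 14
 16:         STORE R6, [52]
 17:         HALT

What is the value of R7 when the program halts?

R0=32
R6=28
R1=0
R7=4
R6=28^15=19
R1=0-6=-6
R0=M[56]=-5
R1=(-6)|14=-2
R6=19&4=0
R0=(-5)+(-2)=-7
R7=4+15=19
R1=M[56]=-5
R7=19<<2=76
R0=(-7)*0=0
R0=0+14=14
STORE R6, [52] → M[52]=0
halt.

76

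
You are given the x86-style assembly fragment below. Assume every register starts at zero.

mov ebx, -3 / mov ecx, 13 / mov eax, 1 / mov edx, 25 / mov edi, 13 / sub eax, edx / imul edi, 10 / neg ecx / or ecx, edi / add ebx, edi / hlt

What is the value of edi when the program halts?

ebx=-3
ecx=13
eax=1
edx=25
edi=13
eax=1-25=-24
edi=13*10=130
ecx=-(13)=-13
ecx=(-13)|130=-13
ebx=(-3)+130=127
halt.

130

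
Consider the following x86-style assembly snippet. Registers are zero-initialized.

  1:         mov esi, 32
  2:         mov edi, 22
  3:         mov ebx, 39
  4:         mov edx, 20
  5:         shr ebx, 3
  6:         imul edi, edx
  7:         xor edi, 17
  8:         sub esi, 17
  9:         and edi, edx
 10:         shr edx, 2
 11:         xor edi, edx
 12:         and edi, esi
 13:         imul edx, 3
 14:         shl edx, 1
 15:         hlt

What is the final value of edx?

esi=32
edi=22
ebx=39
edx=20
ebx=39>>3=4
edi=22*20=440
edi=440^17=425
esi=32-17=15
edi=425&20=0
edx=20>>2=5
edi=0^5=5
edi=5&15=5
edx=5*3=15
edx=15<<1=30
halt.

30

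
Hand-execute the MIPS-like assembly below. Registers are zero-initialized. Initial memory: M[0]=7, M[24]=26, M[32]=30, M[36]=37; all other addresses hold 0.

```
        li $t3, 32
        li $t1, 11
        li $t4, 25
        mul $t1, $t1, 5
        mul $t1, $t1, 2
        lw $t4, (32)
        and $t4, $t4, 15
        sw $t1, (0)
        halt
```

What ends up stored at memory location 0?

110

li $t3, 32 → $t3=32
li $t1, 11 → $t1=11
li $t4, 25 → $t4=25
mul $t1, $t1, 5 → $t1=11*5=55
mul $t1, $t1, 2 → $t1=55*2=110
lw $t4, (32) → $t4=M[32]=30
and $t4, $t4, 15 → $t4=30&15=14
sw $t1, (0) → M[0]=110
halt.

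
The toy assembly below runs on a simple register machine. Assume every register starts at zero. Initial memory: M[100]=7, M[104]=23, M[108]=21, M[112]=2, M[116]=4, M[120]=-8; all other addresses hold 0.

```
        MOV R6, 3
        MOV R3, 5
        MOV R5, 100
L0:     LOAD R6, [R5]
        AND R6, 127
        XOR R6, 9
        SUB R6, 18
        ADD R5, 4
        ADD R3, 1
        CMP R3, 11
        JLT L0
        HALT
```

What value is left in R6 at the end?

R6=3
R3=5
R5=100
R6=M[100]=7
R6=7&127=7
R6=7^9=14
R6=14-18=-4
R5=100+4=104
R3=5+1=6
CMP R3, 11  (cmp 6,11)
JLT L0: taken
R6=M[104]=23
R6=23&127=23
R6=23^9=30
R6=30-18=12
R5=104+4=108
R3=6+1=7
CMP R3, 11  (cmp 7,11)
JLT L0: taken
R6=M[108]=21
R6=21&127=21
R6=21^9=28
R6=28-18=10
R5=108+4=112
R3=7+1=8
CMP R3, 11  (cmp 8,11)
JLT L0: taken
R6=M[112]=2
R6=2&127=2
R6=2^9=11
R6=11-18=-7
R5=112+4=116
R3=8+1=9
CMP R3, 11  (cmp 9,11)
JLT L0: taken
R6=M[116]=4
R6=4&127=4
R6=4^9=13
R6=13-18=-5
R5=116+4=120
R3=9+1=10
CMP R3, 11  (cmp 10,11)
JLT L0: taken
R6=M[120]=-8
R6=(-8)&127=120
R6=120^9=113
R6=113-18=95
R5=120+4=124
R3=10+1=11
CMP R3, 11  (cmp 11,11)
JLT L0: not taken
halt.

95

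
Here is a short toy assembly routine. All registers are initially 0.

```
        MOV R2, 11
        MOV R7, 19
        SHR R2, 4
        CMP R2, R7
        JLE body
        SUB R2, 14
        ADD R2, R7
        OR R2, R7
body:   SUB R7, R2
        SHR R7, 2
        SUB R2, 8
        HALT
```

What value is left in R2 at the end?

R2=11
R7=19
R2=11>>4=0
CMP R2, R7  (cmp 0,19)
JLE body: taken
R7=19-0=19
R7=19>>2=4
R2=0-8=-8
halt.

-8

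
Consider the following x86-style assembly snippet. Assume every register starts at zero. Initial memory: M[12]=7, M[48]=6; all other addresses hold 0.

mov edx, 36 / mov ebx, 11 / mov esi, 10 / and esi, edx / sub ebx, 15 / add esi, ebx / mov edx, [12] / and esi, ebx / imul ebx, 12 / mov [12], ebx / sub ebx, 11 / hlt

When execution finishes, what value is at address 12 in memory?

edx=36
ebx=11
esi=10
esi=10&36=0
ebx=11-15=-4
esi=0+(-4)=-4
edx=M[12]=7
esi=(-4)&(-4)=-4
ebx=(-4)*12=-48
mov [12], ebx → M[12]=-48
ebx=(-48)-11=-59
halt.

-48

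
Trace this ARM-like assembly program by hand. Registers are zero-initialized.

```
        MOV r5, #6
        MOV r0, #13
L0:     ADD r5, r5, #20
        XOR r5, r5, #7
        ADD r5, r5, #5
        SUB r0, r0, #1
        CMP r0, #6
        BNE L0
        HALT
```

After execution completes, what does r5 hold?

r5=6
r0=13
r5=6+20=26
r5=26^7=29
r5=29+5=34
r0=13-1=12
CMP r0, #6  (cmp 12,6)
BNE L0: taken
r5=34+20=54
r5=54^7=49
r5=49+5=54
r0=12-1=11
CMP r0, #6  (cmp 11,6)
BNE L0: taken
r5=54+20=74
r5=74^7=77
r5=77+5=82
r0=11-1=10
CMP r0, #6  (cmp 10,6)
BNE L0: taken
r5=82+20=102
r5=102^7=97
r5=97+5=102
r0=10-1=9
CMP r0, #6  (cmp 9,6)
BNE L0: taken
r5=102+20=122
r5=122^7=125
r5=125+5=130
r0=9-1=8
CMP r0, #6  (cmp 8,6)
BNE L0: taken
r5=130+20=150
r5=150^7=145
r5=145+5=150
r0=8-1=7
CMP r0, #6  (cmp 7,6)
BNE L0: taken
r5=150+20=170
r5=170^7=173
r5=173+5=178
r0=7-1=6
CMP r0, #6  (cmp 6,6)
BNE L0: not taken
halt.

178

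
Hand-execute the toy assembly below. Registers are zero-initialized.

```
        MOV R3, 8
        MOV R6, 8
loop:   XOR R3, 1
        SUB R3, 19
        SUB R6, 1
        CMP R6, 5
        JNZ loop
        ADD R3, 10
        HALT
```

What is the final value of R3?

-36

MOV R3, 8 → R3=8
MOV R6, 8 → R6=8
XOR R3, 1 → R3=8^1=9
SUB R3, 19 → R3=9-19=-10
SUB R6, 1 → R6=8-1=7
CMP R6, 5  (cmp 7,5)
JNZ loop: taken
XOR R3, 1 → R3=(-10)^1=-9
SUB R3, 19 → R3=(-9)-19=-28
SUB R6, 1 → R6=7-1=6
CMP R6, 5  (cmp 6,5)
JNZ loop: taken
XOR R3, 1 → R3=(-28)^1=-27
SUB R3, 19 → R3=(-27)-19=-46
SUB R6, 1 → R6=6-1=5
CMP R6, 5  (cmp 5,5)
JNZ loop: not taken
ADD R3, 10 → R3=(-46)+10=-36
halt.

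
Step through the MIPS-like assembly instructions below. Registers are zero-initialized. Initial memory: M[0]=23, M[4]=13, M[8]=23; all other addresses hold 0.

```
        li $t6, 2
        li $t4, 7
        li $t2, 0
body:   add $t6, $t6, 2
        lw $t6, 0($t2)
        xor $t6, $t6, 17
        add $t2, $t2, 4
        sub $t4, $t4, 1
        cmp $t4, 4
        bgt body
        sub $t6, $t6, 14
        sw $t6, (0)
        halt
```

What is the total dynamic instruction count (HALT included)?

27

$t6=2
$t4=7
$t2=0
$t6=2+2=4
$t6=M[0]=23
$t6=23^17=6
$t2=0+4=4
$t4=7-1=6
cmp $t4, 4  (cmp 6,4)
bgt body: taken
$t6=6+2=8
$t6=M[4]=13
$t6=13^17=28
$t2=4+4=8
$t4=6-1=5
cmp $t4, 4  (cmp 5,4)
bgt body: taken
$t6=28+2=30
$t6=M[8]=23
$t6=23^17=6
$t2=8+4=12
$t4=5-1=4
cmp $t4, 4  (cmp 4,4)
bgt body: not taken
$t6=6-14=-8
sw $t6, (0) → M[0]=-8
halt.
Total executed instructions: 27.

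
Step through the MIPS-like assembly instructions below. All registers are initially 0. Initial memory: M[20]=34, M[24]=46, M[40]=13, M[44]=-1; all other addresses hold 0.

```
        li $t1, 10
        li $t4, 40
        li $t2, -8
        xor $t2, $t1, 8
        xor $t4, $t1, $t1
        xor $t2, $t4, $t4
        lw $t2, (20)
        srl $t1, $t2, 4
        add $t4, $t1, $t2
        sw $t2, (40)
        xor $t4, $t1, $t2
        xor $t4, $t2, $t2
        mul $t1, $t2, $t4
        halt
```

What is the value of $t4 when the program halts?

after li $t1, 10: $t1=10
after li $t4, 40: $t4=40
after li $t2, -8: $t2=-8
after xor $t2, $t1, 8: $t2=10^8=2
after xor $t4, $t1, $t1: $t4=10^10=0
after xor $t2, $t4, $t4: $t2=0^0=0
after lw $t2, (20): $t2=M[20]=34
after srl $t1, $t2, 4: $t1=34>>4=2
after add $t4, $t1, $t2: $t4=2+34=36
sw $t2, (40) → M[40]=34
after xor $t4, $t1, $t2: $t4=2^34=32
after xor $t4, $t2, $t2: $t4=34^34=0
after mul $t1, $t2, $t4: $t1=34*0=0
halt.

0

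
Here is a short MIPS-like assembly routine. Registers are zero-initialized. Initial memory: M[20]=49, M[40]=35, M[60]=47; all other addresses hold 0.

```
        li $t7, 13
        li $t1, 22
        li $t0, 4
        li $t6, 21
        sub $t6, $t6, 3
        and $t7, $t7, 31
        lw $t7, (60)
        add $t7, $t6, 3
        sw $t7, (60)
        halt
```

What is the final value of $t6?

li $t7, 13 → $t7=13
li $t1, 22 → $t1=22
li $t0, 4 → $t0=4
li $t6, 21 → $t6=21
sub $t6, $t6, 3 → $t6=21-3=18
and $t7, $t7, 31 → $t7=13&31=13
lw $t7, (60) → $t7=M[60]=47
add $t7, $t6, 3 → $t7=18+3=21
sw $t7, (60) → M[60]=21
halt.

18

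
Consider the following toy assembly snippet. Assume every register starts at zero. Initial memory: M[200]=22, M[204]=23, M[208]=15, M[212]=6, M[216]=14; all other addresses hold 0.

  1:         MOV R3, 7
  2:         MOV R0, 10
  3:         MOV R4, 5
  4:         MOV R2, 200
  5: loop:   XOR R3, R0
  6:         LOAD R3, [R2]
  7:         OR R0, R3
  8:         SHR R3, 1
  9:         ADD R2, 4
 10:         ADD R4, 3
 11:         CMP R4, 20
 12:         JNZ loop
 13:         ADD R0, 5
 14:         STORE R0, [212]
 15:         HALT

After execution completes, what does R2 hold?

220

R3=7
R0=10
R4=5
R2=200
R3=7^10=13
R3=M[200]=22
R0=10|22=30
R3=22>>1=11
R2=200+4=204
R4=5+3=8
CMP R4, 20  (cmp 8,20)
JNZ loop: taken
R3=11^30=21
R3=M[204]=23
R0=30|23=31
R3=23>>1=11
R2=204+4=208
R4=8+3=11
CMP R4, 20  (cmp 11,20)
JNZ loop: taken
R3=11^31=20
R3=M[208]=15
R0=31|15=31
R3=15>>1=7
R2=208+4=212
R4=11+3=14
CMP R4, 20  (cmp 14,20)
JNZ loop: taken
R3=7^31=24
R3=M[212]=6
R0=31|6=31
R3=6>>1=3
R2=212+4=216
R4=14+3=17
CMP R4, 20  (cmp 17,20)
JNZ loop: taken
R3=3^31=28
R3=M[216]=14
R0=31|14=31
R3=14>>1=7
R2=216+4=220
R4=17+3=20
CMP R4, 20  (cmp 20,20)
JNZ loop: not taken
R0=31+5=36
STORE R0, [212] → M[212]=36
halt.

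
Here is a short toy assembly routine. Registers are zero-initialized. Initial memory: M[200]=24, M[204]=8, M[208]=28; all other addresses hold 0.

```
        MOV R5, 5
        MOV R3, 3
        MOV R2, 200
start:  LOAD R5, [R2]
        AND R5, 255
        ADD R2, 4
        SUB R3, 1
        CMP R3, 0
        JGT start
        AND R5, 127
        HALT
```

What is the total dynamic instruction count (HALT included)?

R5=5
R3=3
R2=200
R5=M[200]=24
R5=24&255=24
R2=200+4=204
R3=3-1=2
CMP R3, 0  (cmp 2,0)
JGT start: taken
R5=M[204]=8
R5=8&255=8
R2=204+4=208
R3=2-1=1
CMP R3, 0  (cmp 1,0)
JGT start: taken
R5=M[208]=28
R5=28&255=28
R2=208+4=212
R3=1-1=0
CMP R3, 0  (cmp 0,0)
JGT start: not taken
R5=28&127=28
halt.
Total executed instructions: 23.

23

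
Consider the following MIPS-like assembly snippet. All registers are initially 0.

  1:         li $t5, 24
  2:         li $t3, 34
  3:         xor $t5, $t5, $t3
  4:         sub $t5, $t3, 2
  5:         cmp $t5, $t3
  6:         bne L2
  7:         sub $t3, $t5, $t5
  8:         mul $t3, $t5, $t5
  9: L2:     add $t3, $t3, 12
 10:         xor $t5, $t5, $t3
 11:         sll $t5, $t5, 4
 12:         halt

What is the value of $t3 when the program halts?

li $t5, 24 → $t5=24
li $t3, 34 → $t3=34
xor $t5, $t5, $t3 → $t5=24^34=58
sub $t5, $t3, 2 → $t5=34-2=32
cmp $t5, $t3  (cmp 32,34)
bne L2: taken
add $t3, $t3, 12 → $t3=34+12=46
xor $t5, $t5, $t3 → $t5=32^46=14
sll $t5, $t5, 4 → $t5=14<<4=224
halt.

46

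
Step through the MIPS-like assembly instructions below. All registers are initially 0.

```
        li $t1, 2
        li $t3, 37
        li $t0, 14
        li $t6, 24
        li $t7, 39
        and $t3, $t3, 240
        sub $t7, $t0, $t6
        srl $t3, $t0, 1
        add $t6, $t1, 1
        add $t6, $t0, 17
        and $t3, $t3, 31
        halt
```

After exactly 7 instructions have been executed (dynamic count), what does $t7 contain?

li $t1, 2 → $t1=2
li $t3, 37 → $t3=37
li $t0, 14 → $t0=14
li $t6, 24 → $t6=24
li $t7, 39 → $t7=39
and $t3, $t3, 240 → $t3=37&240=32
sub $t7, $t0, $t6 → $t7=14-24=-10
After step 7: $t7 = -10.

-10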